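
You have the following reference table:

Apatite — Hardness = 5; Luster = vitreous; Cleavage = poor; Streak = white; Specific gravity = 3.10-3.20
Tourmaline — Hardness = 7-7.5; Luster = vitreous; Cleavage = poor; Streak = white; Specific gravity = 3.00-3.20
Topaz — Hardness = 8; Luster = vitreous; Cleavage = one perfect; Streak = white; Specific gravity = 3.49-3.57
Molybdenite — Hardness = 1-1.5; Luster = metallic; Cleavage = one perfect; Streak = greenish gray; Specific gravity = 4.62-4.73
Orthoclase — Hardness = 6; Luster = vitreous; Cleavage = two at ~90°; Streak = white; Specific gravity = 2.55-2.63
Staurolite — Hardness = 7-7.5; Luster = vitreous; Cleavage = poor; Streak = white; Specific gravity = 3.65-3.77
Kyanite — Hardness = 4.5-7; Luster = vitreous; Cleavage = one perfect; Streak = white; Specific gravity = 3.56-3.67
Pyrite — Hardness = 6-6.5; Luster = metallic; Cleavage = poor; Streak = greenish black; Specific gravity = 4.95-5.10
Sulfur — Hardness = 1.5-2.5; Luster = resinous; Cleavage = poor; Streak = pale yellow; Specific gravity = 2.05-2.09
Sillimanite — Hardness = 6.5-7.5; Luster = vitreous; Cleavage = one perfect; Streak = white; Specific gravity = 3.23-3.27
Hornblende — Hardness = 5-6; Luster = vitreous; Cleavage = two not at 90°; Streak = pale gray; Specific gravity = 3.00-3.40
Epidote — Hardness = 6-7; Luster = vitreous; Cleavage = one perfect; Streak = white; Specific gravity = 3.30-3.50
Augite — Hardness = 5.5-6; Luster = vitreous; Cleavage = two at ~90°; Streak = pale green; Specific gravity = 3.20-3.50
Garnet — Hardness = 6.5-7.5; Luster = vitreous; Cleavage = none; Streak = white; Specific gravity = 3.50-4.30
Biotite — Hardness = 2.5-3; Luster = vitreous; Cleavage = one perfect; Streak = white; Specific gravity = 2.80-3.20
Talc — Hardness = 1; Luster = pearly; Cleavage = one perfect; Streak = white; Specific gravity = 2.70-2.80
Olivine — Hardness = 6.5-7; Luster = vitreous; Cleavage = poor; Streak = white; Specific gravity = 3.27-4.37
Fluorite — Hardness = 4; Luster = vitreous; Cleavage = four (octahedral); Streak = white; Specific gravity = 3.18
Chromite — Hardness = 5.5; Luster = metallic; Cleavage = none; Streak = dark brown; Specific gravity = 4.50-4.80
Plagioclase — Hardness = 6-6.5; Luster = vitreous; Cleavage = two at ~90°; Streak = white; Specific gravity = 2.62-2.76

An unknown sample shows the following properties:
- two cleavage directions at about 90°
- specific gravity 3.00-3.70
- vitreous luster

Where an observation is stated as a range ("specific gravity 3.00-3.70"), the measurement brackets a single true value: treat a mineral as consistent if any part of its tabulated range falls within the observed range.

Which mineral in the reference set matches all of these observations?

Augite

Two cleavage directions at about 90° — only Orthoclase, Augite, Plagioclase remain.
Specific gravity 3.00-3.70 — leaves Augite.
Vitreous luster — no further eliminations.
Augite is the sole remaining match.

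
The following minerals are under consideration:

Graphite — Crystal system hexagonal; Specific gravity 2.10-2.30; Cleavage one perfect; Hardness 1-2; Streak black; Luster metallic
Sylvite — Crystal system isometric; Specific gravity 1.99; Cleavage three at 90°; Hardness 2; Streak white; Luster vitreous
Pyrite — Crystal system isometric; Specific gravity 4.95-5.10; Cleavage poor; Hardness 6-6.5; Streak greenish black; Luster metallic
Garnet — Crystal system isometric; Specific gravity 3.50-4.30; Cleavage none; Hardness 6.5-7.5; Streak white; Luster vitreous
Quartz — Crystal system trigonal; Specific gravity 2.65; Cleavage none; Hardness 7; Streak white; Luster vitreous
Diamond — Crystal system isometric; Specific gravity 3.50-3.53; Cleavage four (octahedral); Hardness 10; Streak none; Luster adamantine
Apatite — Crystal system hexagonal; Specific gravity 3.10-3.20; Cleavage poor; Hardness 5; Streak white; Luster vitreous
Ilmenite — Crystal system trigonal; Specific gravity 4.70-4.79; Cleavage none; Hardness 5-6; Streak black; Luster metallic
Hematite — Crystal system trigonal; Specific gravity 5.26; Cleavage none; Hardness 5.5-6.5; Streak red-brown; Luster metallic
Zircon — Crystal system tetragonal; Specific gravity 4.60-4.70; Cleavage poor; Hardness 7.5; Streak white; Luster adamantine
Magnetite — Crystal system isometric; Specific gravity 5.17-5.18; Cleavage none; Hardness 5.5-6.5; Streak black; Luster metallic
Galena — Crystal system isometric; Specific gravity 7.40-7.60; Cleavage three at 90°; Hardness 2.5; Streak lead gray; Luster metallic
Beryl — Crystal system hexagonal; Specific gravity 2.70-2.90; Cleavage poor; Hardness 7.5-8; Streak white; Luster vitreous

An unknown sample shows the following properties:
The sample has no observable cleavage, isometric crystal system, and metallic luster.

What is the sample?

Magnetite

No observable cleavage: only Garnet, Quartz, Ilmenite, Hematite, Magnetite remain.
Isometric crystal system: leaves Garnet, Magnetite.
Metallic luster is inconsistent with Garnet.
The only mineral consistent with every observation is Magnetite.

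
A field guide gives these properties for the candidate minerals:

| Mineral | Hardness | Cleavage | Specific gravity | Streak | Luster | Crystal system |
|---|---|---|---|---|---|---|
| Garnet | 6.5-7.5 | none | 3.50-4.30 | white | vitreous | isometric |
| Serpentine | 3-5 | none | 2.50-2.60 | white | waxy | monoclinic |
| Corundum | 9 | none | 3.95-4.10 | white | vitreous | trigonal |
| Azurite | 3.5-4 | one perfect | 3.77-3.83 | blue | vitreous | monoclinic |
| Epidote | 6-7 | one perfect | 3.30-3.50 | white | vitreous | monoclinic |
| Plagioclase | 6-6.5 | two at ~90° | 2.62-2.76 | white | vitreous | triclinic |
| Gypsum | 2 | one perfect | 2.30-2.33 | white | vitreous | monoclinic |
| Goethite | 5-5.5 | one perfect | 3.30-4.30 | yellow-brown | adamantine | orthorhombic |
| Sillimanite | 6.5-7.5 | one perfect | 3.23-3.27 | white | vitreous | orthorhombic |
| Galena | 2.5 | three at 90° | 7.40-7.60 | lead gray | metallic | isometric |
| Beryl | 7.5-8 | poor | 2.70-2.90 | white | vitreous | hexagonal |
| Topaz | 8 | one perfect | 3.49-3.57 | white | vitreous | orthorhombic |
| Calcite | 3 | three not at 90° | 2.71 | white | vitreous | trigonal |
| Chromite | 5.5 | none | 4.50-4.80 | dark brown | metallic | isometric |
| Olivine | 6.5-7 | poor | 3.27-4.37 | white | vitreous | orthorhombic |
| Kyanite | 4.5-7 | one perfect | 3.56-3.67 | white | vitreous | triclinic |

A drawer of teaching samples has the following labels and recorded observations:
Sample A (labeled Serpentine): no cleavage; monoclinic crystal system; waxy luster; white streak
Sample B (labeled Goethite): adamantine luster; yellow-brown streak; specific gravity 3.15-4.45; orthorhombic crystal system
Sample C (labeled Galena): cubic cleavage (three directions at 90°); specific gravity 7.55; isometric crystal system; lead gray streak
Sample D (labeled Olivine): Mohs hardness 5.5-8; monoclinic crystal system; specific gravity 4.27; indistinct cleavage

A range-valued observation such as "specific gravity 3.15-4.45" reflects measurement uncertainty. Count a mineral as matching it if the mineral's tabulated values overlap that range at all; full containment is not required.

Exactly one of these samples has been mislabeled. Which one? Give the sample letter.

D

Sample A: observations are consistent with Serpentine.
Sample B: observations are consistent with Goethite.
Sample C: observations are consistent with Galena.
Sample D: Olivine has orthorhombic system, but the record shows monoclinic crystal system — this label is wrong.
Only sample D is inconsistent with its label.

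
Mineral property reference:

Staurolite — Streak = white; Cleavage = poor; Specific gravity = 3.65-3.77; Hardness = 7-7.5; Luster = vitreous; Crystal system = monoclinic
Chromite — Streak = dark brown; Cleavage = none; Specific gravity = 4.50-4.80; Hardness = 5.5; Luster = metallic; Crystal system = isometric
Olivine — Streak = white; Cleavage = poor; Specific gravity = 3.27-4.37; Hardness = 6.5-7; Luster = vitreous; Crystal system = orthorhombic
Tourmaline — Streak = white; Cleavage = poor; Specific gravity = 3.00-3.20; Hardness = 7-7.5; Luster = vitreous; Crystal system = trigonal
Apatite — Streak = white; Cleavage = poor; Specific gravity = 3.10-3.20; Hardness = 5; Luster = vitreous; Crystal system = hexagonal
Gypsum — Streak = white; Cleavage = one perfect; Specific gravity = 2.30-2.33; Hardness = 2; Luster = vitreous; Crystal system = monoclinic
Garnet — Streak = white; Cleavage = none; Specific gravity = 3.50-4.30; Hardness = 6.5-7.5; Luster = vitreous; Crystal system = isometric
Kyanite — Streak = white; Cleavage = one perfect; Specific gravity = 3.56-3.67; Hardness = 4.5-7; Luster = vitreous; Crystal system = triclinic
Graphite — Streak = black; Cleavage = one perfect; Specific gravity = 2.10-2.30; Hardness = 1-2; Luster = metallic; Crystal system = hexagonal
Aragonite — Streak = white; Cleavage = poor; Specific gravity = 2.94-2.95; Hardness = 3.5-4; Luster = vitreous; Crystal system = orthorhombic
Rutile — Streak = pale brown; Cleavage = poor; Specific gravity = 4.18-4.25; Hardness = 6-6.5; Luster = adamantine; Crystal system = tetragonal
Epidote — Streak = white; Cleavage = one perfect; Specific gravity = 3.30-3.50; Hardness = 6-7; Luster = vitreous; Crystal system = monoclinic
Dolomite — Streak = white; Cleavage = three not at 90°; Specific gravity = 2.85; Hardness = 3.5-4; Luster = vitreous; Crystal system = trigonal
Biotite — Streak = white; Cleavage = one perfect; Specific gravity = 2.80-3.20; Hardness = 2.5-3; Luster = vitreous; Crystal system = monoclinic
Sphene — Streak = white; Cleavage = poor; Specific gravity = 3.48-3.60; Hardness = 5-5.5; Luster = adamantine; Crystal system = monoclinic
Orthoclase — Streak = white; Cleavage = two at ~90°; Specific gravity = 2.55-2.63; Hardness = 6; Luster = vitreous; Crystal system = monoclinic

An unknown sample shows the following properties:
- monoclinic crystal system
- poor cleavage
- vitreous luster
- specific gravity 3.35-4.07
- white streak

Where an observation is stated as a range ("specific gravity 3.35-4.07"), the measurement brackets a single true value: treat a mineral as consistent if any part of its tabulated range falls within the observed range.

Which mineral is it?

Staurolite

Monoclinic crystal system: Staurolite, Gypsum, Epidote, Biotite, Sphene, Orthoclase remain.
Poor cleavage: leaves Staurolite, Sphene.
Vitreous luster rules out Sphene.
Specific gravity 3.35-4.07: consistent with all remaining minerals.
White streak: all remaining candidates fit.
Staurolite is the sole remaining match.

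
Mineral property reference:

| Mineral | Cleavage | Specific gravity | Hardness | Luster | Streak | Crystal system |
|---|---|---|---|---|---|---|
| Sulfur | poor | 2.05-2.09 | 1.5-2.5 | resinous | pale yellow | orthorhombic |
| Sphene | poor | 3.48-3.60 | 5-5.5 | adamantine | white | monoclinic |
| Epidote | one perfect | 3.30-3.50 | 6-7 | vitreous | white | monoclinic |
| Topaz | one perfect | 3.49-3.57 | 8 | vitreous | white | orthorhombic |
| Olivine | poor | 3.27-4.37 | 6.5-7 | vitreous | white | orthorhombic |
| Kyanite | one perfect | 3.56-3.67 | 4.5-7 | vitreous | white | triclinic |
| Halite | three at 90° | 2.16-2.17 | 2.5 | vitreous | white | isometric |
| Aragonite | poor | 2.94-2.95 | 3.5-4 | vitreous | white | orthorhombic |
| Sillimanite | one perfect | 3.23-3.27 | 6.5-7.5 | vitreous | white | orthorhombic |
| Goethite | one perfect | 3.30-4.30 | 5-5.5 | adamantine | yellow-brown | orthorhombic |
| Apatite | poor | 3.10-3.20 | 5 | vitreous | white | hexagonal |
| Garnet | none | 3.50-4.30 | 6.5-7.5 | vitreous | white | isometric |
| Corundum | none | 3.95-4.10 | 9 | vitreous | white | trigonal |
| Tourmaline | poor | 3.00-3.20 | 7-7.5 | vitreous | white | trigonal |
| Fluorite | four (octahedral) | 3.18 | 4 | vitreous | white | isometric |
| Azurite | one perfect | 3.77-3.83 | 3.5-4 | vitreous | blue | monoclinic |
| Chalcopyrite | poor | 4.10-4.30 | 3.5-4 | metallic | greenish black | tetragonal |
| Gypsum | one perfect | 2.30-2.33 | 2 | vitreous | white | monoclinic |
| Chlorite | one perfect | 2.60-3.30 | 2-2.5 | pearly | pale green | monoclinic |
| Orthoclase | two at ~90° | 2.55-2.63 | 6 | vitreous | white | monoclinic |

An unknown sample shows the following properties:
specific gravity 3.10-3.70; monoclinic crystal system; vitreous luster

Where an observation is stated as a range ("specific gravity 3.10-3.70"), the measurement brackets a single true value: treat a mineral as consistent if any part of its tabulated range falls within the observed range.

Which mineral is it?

Specific gravity 3.10-3.70 — narrows the field to Sphene, Epidote, Topaz, Olivine, Kyanite, Sillimanite, Goethite, Apatite, Garnet, Tourmaline, Fluorite, Chlorite.
Monoclinic crystal system — only Sphene, Epidote, Chlorite remain.
Vitreous luster — narrows the field to Epidote.
The only mineral consistent with every observation is Epidote.

Epidote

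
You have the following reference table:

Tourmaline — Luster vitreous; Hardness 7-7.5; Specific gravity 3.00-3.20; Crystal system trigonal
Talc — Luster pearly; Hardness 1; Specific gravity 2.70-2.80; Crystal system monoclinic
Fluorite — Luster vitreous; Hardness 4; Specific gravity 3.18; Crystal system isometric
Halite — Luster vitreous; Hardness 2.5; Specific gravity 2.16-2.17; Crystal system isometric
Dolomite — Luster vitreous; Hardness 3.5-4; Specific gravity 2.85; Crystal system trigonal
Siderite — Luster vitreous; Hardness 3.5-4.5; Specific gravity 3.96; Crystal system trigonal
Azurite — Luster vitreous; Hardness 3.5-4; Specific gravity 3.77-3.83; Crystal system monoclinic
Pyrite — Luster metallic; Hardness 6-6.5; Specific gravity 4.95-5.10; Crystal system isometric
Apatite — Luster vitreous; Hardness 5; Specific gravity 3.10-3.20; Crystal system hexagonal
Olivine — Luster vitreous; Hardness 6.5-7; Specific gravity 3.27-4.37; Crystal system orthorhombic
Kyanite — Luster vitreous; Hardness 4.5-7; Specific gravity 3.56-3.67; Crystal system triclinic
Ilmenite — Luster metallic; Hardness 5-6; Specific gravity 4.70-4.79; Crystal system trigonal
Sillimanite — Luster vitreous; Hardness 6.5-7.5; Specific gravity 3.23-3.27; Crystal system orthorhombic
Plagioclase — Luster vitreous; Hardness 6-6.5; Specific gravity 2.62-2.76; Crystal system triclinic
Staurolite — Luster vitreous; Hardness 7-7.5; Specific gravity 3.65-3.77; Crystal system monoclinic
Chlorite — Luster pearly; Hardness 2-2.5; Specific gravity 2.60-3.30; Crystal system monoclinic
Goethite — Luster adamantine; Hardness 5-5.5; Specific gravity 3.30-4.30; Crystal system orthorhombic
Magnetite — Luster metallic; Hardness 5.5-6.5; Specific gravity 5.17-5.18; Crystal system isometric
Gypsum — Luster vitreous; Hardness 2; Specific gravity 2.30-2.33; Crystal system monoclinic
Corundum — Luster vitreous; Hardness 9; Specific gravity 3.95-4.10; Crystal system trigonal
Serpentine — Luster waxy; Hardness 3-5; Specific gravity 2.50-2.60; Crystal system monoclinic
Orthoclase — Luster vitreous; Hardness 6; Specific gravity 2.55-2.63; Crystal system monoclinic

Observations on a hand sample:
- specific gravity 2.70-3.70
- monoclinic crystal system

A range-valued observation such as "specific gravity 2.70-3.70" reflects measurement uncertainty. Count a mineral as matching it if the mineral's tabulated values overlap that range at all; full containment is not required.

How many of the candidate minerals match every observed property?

Specific gravity 2.70-3.70 — leaves Tourmaline, Talc, Fluorite, Dolomite, Apatite, Olivine, Kyanite, Sillimanite, Plagioclase, Staurolite, Chlorite, Goethite.
Monoclinic crystal system — narrows the field to Talc, Staurolite, Chlorite.
Remaining candidates: Chlorite, Staurolite, Talc.
That is 3 minerals.

3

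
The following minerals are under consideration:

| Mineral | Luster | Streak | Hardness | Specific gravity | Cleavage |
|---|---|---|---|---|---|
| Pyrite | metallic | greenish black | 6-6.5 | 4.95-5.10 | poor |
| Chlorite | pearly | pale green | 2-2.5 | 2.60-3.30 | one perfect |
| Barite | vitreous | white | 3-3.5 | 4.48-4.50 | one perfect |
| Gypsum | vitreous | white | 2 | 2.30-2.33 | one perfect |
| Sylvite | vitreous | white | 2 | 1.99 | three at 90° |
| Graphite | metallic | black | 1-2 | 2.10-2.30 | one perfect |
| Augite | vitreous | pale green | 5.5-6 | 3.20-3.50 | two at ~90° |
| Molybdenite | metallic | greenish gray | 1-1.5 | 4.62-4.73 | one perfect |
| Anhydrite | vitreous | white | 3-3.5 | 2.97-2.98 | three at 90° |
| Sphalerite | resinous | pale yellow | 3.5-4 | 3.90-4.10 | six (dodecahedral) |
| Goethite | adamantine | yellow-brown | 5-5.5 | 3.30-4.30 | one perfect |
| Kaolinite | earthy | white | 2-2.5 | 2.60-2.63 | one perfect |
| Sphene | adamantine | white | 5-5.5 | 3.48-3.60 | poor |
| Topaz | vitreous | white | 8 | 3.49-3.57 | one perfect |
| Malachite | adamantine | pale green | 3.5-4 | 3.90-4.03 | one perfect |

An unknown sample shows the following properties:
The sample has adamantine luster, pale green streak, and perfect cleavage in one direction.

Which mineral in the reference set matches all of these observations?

Adamantine luster — narrows the field to Goethite, Sphene, Malachite.
Pale green streak — only Malachite remains.
Perfect cleavage in one direction — all remaining candidates fit.
The only mineral consistent with every observation is Malachite.

Malachite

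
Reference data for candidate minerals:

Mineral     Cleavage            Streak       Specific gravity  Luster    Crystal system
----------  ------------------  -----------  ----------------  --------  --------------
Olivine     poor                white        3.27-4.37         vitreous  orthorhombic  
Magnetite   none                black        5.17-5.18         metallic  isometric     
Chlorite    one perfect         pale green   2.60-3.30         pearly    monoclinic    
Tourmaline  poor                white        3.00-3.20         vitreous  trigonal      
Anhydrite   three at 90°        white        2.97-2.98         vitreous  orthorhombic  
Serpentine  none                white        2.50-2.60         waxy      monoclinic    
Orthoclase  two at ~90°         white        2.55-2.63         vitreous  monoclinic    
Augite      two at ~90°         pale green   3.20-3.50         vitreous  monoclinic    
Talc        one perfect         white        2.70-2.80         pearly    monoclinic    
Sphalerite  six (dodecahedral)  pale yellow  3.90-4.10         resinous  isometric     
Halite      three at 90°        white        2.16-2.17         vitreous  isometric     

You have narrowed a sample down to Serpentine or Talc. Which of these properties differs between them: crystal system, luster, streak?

luster

Crystal system: both monoclinic — same for both.
Luster: Serpentine waxy, Talc pearly — these differ.
Streak: both white — same for both.
Only luster differs between Serpentine and Talc among the listed tests.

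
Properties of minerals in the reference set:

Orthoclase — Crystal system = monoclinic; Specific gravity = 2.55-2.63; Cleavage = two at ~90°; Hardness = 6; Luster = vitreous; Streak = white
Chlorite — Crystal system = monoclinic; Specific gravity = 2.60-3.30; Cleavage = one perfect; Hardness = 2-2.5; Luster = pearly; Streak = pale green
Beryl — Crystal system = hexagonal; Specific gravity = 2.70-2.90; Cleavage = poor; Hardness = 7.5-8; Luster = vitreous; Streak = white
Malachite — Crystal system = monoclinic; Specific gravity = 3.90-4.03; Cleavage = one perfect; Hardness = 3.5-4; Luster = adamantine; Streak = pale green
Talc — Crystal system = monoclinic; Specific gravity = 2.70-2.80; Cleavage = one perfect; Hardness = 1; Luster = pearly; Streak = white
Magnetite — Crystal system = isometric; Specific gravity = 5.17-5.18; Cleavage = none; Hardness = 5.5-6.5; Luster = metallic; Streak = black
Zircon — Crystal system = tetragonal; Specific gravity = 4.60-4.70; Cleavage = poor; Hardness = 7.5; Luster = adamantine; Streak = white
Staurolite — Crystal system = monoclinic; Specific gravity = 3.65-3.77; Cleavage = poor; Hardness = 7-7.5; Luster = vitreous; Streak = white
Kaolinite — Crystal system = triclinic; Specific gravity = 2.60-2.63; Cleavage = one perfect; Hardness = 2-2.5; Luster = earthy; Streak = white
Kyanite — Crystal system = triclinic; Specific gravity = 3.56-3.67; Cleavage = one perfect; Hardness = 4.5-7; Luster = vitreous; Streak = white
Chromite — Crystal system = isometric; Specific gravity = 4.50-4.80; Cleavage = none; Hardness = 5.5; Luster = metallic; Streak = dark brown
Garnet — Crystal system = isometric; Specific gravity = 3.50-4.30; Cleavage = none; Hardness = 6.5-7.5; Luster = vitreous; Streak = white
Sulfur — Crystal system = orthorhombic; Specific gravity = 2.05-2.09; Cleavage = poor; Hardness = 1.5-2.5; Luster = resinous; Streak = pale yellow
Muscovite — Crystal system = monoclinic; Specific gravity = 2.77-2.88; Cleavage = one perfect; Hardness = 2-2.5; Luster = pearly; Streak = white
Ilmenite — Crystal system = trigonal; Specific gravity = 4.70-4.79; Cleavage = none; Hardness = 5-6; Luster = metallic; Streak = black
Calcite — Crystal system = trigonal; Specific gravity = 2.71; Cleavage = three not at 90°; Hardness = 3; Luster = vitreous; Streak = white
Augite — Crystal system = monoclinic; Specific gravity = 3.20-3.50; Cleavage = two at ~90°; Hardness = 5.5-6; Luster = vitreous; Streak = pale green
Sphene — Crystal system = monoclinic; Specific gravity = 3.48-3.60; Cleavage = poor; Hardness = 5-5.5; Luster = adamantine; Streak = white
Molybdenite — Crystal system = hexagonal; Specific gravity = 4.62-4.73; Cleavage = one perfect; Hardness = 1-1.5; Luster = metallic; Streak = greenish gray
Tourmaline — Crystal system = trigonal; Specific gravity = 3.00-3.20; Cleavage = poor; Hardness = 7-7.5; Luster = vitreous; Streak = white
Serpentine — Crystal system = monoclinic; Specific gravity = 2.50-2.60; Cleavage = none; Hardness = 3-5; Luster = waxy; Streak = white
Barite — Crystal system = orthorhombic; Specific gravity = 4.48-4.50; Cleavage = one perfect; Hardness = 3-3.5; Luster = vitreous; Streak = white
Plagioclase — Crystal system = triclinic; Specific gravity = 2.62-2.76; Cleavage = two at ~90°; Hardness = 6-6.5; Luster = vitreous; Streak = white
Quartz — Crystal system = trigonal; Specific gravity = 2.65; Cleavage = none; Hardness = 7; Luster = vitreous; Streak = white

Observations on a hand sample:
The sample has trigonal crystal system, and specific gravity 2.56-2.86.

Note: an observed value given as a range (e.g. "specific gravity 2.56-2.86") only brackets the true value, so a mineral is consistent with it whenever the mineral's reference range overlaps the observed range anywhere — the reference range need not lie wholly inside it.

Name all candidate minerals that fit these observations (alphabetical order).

Trigonal crystal system: leaves Ilmenite, Calcite, Tourmaline, Quartz.
Specific gravity 2.56-2.86 excludes Ilmenite, Tourmaline.
Remaining candidates: Calcite, Quartz.

Calcite, Quartz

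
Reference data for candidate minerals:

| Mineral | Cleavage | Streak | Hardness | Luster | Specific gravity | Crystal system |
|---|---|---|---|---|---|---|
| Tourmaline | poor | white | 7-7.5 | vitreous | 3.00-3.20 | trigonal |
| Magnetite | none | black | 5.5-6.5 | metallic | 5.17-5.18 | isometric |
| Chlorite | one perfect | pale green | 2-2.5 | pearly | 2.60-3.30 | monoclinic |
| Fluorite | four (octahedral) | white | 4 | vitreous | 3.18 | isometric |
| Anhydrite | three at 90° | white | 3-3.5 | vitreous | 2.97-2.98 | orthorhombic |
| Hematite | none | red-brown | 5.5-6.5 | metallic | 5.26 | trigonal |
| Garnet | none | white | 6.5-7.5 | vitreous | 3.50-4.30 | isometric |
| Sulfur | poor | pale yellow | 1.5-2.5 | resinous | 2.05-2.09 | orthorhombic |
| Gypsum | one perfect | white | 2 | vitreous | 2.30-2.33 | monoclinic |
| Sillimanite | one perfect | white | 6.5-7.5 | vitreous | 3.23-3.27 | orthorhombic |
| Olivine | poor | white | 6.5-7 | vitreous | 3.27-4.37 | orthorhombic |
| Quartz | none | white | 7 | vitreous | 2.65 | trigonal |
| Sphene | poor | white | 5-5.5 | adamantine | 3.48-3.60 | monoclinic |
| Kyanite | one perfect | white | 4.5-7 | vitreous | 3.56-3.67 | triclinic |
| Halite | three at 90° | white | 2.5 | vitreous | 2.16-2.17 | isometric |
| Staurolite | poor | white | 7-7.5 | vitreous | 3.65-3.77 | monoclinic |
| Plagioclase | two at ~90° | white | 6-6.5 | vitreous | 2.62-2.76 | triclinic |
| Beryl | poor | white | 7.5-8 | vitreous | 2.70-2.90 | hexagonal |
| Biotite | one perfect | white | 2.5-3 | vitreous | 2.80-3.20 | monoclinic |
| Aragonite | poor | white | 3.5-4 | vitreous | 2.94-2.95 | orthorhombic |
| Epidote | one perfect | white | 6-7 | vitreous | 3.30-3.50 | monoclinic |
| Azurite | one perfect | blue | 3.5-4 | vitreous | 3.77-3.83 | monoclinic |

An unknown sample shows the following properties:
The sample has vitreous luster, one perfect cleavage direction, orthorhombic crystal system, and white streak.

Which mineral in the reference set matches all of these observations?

Vitreous luster eliminates Magnetite, Chlorite, Hematite, Sulfur, Sphene.
One perfect cleavage direction: only Gypsum, Sillimanite, Kyanite, Biotite, Epidote, Azurite remain.
Orthorhombic crystal system: leaves Sillimanite.
White streak: every remaining candidate is consistent.
Only Sillimanite satisfies all observations.

Sillimanite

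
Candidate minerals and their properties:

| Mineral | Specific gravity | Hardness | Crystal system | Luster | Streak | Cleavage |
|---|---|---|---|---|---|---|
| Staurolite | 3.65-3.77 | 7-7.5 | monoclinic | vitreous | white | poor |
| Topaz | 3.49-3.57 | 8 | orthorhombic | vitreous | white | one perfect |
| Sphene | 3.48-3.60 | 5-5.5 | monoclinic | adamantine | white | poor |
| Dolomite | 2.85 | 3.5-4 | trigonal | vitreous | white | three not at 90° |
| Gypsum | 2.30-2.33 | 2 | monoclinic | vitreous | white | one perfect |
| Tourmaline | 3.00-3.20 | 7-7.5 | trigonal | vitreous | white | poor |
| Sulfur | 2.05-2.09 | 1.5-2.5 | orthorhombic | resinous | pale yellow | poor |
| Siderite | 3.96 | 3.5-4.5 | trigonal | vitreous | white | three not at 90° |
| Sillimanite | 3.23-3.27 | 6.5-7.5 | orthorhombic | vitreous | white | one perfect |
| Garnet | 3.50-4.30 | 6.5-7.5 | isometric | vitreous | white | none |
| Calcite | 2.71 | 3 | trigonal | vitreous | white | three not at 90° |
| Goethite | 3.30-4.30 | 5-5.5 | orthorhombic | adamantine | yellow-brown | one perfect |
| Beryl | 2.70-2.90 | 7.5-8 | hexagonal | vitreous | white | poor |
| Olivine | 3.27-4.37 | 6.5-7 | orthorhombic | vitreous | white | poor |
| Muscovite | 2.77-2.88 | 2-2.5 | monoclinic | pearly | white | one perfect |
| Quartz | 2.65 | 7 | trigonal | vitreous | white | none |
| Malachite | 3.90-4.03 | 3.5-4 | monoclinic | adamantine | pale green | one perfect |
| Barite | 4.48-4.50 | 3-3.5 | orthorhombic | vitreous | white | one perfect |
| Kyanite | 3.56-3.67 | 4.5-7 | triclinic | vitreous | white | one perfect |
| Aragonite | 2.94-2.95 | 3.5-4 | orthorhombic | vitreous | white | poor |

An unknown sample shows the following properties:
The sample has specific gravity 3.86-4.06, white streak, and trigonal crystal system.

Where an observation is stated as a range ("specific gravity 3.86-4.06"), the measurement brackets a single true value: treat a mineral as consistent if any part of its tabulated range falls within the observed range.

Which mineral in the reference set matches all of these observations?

Siderite

Specific gravity 3.86-4.06 — narrows the field to Siderite, Garnet, Goethite, Olivine, Malachite.
White streak rules out Goethite, Malachite.
Trigonal crystal system — only Siderite remains.
The only mineral consistent with every observation is Siderite.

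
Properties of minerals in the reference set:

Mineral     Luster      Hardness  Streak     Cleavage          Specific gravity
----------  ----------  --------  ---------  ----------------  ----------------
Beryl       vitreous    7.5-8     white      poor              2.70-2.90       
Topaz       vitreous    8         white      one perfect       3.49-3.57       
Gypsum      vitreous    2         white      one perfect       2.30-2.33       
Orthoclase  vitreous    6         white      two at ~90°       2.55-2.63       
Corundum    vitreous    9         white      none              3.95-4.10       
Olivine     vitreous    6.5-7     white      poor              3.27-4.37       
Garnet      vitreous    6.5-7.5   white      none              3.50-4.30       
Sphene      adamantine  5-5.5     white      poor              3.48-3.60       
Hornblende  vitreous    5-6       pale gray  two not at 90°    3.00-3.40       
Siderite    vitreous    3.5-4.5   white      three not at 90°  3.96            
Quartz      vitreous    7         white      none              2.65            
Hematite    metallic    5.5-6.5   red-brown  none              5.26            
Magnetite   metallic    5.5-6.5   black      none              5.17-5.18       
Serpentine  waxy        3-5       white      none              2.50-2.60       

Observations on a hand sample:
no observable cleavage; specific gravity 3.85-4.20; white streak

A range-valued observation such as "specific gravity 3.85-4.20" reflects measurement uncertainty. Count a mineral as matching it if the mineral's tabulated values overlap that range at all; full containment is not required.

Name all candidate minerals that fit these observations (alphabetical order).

Corundum, Garnet

No observable cleavage: only Corundum, Garnet, Quartz, Hematite, Magnetite, Serpentine remain.
Specific gravity 3.85-4.20: leaves Corundum, Garnet.
White streak: no further eliminations.
Consistent with every observation: Corundum, Garnet.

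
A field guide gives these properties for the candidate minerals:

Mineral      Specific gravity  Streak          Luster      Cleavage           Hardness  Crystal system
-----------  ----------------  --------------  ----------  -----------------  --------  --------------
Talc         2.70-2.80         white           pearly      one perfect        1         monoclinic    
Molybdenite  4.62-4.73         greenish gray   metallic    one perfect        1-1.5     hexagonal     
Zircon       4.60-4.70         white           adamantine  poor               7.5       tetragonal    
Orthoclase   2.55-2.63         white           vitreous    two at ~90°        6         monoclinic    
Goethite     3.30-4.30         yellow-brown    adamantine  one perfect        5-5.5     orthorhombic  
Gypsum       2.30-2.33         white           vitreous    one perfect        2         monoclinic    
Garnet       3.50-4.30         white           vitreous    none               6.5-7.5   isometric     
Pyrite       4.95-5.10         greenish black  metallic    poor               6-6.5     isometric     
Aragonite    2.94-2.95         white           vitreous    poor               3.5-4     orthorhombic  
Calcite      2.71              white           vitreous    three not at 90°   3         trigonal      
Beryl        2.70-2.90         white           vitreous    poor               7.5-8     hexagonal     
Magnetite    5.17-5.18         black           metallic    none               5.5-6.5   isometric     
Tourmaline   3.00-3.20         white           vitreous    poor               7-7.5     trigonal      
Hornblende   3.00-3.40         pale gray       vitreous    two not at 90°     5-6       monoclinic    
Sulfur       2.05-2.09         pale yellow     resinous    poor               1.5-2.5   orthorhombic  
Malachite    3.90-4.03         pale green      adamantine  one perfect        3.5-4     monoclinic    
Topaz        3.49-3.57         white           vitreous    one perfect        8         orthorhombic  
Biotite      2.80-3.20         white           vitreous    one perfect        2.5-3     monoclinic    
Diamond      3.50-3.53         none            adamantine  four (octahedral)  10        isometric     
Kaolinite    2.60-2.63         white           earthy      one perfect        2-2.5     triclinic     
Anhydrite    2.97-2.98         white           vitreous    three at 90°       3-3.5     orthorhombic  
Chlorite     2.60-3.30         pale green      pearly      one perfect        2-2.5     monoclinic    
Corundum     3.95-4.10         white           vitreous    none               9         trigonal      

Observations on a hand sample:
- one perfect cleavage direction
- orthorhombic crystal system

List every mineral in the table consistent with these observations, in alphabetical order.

One perfect cleavage direction — narrows the field to Talc, Molybdenite, Goethite, Gypsum, Malachite, Topaz, Biotite, Kaolinite, Chlorite.
Orthorhombic crystal system — narrows the field to Goethite, Topaz.
Remaining candidates: Goethite, Topaz.

Goethite, Topaz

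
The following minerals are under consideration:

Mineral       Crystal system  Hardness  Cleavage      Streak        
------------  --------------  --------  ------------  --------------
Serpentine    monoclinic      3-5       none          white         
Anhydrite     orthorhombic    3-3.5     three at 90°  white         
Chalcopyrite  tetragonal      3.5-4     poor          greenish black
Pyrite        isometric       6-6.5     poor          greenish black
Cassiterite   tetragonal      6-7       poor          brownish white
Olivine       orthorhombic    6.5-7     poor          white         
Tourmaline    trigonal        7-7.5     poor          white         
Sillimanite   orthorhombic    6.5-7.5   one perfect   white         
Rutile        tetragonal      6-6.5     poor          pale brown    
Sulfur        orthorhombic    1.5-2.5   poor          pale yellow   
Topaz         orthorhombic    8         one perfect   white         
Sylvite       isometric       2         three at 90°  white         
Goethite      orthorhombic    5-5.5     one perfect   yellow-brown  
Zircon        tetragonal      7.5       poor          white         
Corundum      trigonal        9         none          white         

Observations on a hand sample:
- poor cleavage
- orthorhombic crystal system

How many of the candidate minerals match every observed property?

Poor cleavage — narrows the field to Chalcopyrite, Pyrite, Cassiterite, Olivine, Tourmaline, Rutile, Sulfur, Zircon.
Orthorhombic crystal system — narrows the field to Olivine, Sulfur.
Consistent with every observation: Olivine, Sulfur.
That is 2 minerals.

2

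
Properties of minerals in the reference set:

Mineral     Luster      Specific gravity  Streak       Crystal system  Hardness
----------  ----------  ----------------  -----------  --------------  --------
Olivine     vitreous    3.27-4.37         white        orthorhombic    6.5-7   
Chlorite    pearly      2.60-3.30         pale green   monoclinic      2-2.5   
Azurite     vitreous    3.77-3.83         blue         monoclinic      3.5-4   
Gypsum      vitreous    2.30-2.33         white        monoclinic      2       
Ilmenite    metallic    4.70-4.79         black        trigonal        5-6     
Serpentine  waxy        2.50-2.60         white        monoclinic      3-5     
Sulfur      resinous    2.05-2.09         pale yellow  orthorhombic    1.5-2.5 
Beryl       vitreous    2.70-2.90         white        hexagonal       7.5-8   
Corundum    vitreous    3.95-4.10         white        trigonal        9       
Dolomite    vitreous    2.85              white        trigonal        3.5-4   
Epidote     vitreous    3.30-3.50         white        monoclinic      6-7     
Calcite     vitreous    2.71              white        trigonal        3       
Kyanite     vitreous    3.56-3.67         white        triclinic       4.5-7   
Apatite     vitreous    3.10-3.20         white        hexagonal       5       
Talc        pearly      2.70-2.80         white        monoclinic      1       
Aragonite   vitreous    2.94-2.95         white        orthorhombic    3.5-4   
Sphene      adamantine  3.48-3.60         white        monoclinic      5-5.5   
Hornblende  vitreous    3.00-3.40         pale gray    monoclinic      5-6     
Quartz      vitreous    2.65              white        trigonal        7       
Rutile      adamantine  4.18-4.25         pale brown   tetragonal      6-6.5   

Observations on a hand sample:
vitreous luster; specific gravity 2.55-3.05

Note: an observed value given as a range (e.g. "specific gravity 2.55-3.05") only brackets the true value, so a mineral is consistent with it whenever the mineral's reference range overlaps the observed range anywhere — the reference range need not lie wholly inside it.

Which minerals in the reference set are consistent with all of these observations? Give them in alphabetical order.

Aragonite, Beryl, Calcite, Dolomite, Hornblende, Quartz

Vitreous luster — narrows the field to Olivine, Azurite, Gypsum, Beryl, Corundum, Dolomite, Epidote, Calcite, Kyanite, Apatite, Aragonite, Hornblende, Quartz.
Specific gravity 2.55-3.05 — only Beryl, Dolomite, Calcite, Aragonite, Hornblende, Quartz remain.
The minerals that satisfy all observations are Aragonite, Beryl, Calcite, Dolomite, Hornblende, Quartz.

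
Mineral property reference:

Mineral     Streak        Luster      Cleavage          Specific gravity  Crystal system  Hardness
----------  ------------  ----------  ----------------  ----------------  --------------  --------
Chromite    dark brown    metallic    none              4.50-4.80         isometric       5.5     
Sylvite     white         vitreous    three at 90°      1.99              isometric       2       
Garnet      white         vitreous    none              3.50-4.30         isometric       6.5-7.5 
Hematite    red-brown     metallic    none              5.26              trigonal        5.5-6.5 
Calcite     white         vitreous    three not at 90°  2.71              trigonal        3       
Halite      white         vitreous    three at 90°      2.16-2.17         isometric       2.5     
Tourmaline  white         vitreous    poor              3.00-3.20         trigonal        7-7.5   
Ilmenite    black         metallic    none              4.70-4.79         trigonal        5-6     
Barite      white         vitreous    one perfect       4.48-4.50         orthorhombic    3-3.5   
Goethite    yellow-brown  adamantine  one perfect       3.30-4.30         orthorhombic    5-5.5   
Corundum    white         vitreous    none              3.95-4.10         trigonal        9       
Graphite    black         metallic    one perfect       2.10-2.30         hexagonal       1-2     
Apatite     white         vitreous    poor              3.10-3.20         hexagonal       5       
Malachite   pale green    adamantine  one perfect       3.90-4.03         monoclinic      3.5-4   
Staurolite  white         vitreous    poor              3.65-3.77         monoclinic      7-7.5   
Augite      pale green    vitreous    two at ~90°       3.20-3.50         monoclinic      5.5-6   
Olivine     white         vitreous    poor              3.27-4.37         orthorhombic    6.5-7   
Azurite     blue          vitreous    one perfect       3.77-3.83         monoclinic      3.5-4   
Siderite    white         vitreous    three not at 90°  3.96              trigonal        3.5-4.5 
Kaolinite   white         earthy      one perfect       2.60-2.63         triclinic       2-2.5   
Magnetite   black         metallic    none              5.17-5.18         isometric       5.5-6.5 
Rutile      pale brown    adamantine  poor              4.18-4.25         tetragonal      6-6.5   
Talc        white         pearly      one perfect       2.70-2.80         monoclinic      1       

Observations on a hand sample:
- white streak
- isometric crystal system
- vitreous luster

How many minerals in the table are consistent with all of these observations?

3

White streak: only Sylvite, Garnet, Calcite, Halite, Tourmaline, Barite, Corundum, Apatite, Staurolite, Olivine, Siderite, Kaolinite, Talc remain.
Isometric crystal system: Sylvite, Garnet, Halite remain.
Vitreous luster: every remaining candidate is consistent.
Remaining candidates: Garnet, Halite, Sylvite.
That is 3 minerals.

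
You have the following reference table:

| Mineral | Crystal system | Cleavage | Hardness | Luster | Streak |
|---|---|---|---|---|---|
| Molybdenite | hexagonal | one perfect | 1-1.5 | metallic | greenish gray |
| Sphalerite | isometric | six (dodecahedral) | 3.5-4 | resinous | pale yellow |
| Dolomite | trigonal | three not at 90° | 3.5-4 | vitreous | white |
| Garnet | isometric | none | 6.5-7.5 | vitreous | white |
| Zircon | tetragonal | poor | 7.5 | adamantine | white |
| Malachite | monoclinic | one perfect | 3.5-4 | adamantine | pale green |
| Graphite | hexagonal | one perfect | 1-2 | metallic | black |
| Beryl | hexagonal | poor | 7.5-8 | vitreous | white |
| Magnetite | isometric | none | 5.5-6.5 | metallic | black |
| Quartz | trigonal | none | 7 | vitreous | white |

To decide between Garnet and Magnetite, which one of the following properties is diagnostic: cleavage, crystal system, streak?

streak

Cleavage: both none — identical.
Crystal system: both isometric — identical.
Streak: Garnet white, Magnetite black — distinct.
Only streak differs between Garnet and Magnetite among the listed tests.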